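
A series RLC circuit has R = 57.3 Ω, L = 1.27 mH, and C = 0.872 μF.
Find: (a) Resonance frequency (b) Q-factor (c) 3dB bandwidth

Step 1 — Resonance: ω₀ = 1/√(LC) = 1/√(0.00127·8.72e-07) = 3.005e+04 rad/s.
Step 2 — f₀ = ω₀/(2π) = 4783 Hz.
Step 3 — Series Q: Q = ω₀L/R = 3.005e+04·0.00127/57.3 = 0.666.
Step 4 — Bandwidth: Δω = ω₀/Q = 4.512e+04 rad/s; BW = Δω/(2π) = 7181 Hz.

(a) f₀ = 4783 Hz  (b) Q = 0.666  (c) BW = 7181 Hz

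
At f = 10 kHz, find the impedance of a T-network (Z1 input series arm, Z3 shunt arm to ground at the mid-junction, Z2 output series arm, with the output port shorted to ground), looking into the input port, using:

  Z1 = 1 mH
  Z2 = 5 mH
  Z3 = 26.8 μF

Step 1 — Angular frequency: ω = 2π·f = 2π·1e+04 = 6.283e+04 rad/s.
Step 2 — Component impedances:
  Z1: Z = jωL = j·6.283e+04·0.001 = 0 + j62.83 Ω
  Z2: Z = jωL = j·6.283e+04·0.005 = 0 + j314.2 Ω
  Z3: Z = 1/(jωC) = -j/(ω·C) = 0 - j0.5939 Ω
Step 3 — With the output port shorted to ground, the output series arm Z2 runs from the junction to ground; the shunt arm Z3 also runs from the junction to ground. They appear in parallel: Z3 || Z2 = 0 - j0.595 Ω.
Step 4 — Series with input arm Z1: Z_in = Z1 + (Z3 || Z2) = 0 + j62.24 Ω = 62.24∠90.0° Ω.

Z = 0 + j62.24 Ω = 62.24∠90.0° Ω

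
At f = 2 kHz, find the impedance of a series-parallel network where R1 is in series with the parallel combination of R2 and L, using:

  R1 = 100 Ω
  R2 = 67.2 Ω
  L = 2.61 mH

Step 1 — Angular frequency: ω = 2π·f = 2π·2000 = 1.257e+04 rad/s.
Step 2 — Component impedances:
  R1: Z = R = 100 Ω
  R2: Z = R = 67.2 Ω
  L: Z = jωL = j·1.257e+04·0.00261 = 0 + j32.8 Ω
Step 3 — Parallel branch: R2 || L = 1/(1/R2 + 1/L) = 12.93 + j26.49 Ω.
Step 4 — Series with R1: Z_total = R1 + (R2 || L) = 112.9 + j26.49 Ω = 116∠13.2° Ω.

Z = 112.9 + j26.49 Ω = 116∠13.2° Ω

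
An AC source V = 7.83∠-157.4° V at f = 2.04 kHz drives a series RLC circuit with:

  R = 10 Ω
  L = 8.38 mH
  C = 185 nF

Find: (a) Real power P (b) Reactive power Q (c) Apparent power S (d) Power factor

Step 1 — Angular frequency: ω = 2π·f = 2π·2040 = 1.282e+04 rad/s.
Step 2 — Component impedances:
  R: Z = R = 10 Ω
  L: Z = jωL = j·1.282e+04·0.00838 = 0 + j107.4 Ω
  C: Z = 1/(jωC) = -j/(ω·C) = 0 - j421.7 Ω
Step 3 — Series combination: Z_total = R + L + C = 10 - j314.3 Ω = 314.5∠-88.2° Ω.
Step 4 — Source phasor: V = 7.83∠-157.4° V = -7.229 - j3.009 V.
Step 5 — Current: I = V / Z = 0.008833 - j0.02328 A = 0.0249∠-69.2° A.
Step 6 — Complex power: S = V·I* = 0.0062 - j0.1949 VA.
Step 7 — Real power: P = Re(S) = 0.0062 W.
Step 8 — Reactive power: Q = Im(S) = -0.1949 VAR.
Step 9 — Apparent power: |S| = 0.195 VA.
Step 10 — Power factor: PF = P/|S| = 0.0318 (leading).

(a) P = 0.0062 W  (b) Q = -0.1949 VAR  (c) S = 0.195 VA  (d) PF = 0.0318 (leading)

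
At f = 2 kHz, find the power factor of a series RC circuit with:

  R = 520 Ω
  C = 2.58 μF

Step 1 — Angular frequency: ω = 2π·f = 2π·2000 = 1.257e+04 rad/s.
Step 2 — Component impedances:
  R: Z = R = 520 Ω
  C: Z = 1/(jωC) = -j/(ω·C) = 0 - j30.84 Ω
Step 3 — Series combination: Z_total = R + C = 520 - j30.84 Ω = 520.9∠-3.4° Ω.
Step 4 — Power factor: PF = cos(φ) = Re(Z)/|Z| = 520/520.914 = 0.9982.
Step 5 — Type: Im(Z) = -30.84 ⇒ leading (phase φ = -3.4°).

PF = 0.9982 (leading, φ = -3.4°)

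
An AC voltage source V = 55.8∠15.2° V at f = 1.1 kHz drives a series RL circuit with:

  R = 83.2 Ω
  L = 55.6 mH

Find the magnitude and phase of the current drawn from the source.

Step 1 — Angular frequency: ω = 2π·f = 2π·1100 = 6912 rad/s.
Step 2 — Component impedances:
  R: Z = R = 83.2 Ω
  L: Z = jωL = j·6912·0.0556 = 0 + j384.3 Ω
Step 3 — Series combination: Z_total = R + L = 83.2 + j384.3 Ω = 393.2∠77.8° Ω.
Step 4 — Source phasor: V = 55.8∠15.2° V = 53.85 + j14.63 V.
Step 5 — Ohm's law: I = V / Z_total = (53.85 + j14.63) / (83.2 + j384.3) = 0.06535 - j0.126 A.
Step 6 — Convert to polar: |I| = 0.1419 A, ∠I = -62.6°.

I = 0.1419∠-62.6° A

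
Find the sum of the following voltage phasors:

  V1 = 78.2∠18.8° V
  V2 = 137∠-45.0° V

Step 1 — Convert each phasor to rectangular form:
  V1 = 78.2·(cos(18.8°) + j·sin(18.8°)) = 74.03 + j25.2 V
  V2 = 137·(cos(-45.0°) + j·sin(-45.0°)) = 96.87 - j96.87 V
Step 2 — Sum components: V_total = 170.9 - j71.67 V.
Step 3 — Convert to polar: |V_total| = 185.3 V, ∠V_total = -22.8°.

V_total = 185.3∠-22.8° V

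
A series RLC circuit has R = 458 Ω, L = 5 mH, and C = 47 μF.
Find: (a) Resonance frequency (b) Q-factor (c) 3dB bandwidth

Step 1 — Resonance: ω₀ = 1/√(LC) = 1/√(0.005·4.7e-05) = 2063 rad/s.
Step 2 — f₀ = ω₀/(2π) = 328.3 Hz.
Step 3 — Series Q: Q = ω₀L/R = 2063·0.005/458 = 0.02252.
Step 4 — Bandwidth: Δω = ω₀/Q = 9.16e+04 rad/s; BW = Δω/(2π) = 1.458e+04 Hz.

(a) f₀ = 328.3 Hz  (b) Q = 0.02252  (c) BW = 1.458e+04 Hz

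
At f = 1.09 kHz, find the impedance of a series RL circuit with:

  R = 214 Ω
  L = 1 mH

Step 1 — Angular frequency: ω = 2π·f = 2π·1090 = 6849 rad/s.
Step 2 — Component impedances:
  R: Z = R = 214 Ω
  L: Z = jωL = j·6849·0.001 = 0 + j6.849 Ω
Step 3 — Series combination: Z_total = R + L = 214 + j6.849 Ω = 214.1∠1.8° Ω.

Z = 214 + j6.849 Ω = 214.1∠1.8° Ω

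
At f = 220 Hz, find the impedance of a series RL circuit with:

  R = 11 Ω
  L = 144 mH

Step 1 — Angular frequency: ω = 2π·f = 2π·220 = 1382 rad/s.
Step 2 — Component impedances:
  R: Z = R = 11 Ω
  L: Z = jωL = j·1382·0.144 = 0 + j199.1 Ω
Step 3 — Series combination: Z_total = R + L = 11 + j199.1 Ω = 199.4∠86.8° Ω.

Z = 11 + j199.1 Ω = 199.4∠86.8° Ω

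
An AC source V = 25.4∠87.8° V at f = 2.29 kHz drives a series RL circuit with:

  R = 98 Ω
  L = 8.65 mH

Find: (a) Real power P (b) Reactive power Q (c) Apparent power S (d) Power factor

Step 1 — Angular frequency: ω = 2π·f = 2π·2290 = 1.439e+04 rad/s.
Step 2 — Component impedances:
  R: Z = R = 98 Ω
  L: Z = jωL = j·1.439e+04·0.00865 = 0 + j124.5 Ω
Step 3 — Series combination: Z_total = R + L = 98 + j124.5 Ω = 158.4∠51.8° Ω.
Step 4 — Source phasor: V = 25.4∠87.8° V = 0.9751 + j25.38 V.
Step 5 — Current: I = V / Z = 0.1297 + j0.09428 A = 0.1603∠36.0° A.
Step 6 — Complex power: S = V·I* = 2.52 + j3.2 VA.
Step 7 — Real power: P = Re(S) = 2.52 W.
Step 8 — Reactive power: Q = Im(S) = 3.2 VAR.
Step 9 — Apparent power: |S| = 4.073 VA.
Step 10 — Power factor: PF = P/|S| = 0.6186 (lagging).

(a) P = 2.52 W  (b) Q = 3.2 VAR  (c) S = 4.073 VA  (d) PF = 0.6186 (lagging)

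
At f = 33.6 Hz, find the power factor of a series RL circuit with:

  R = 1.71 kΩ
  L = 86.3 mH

Step 1 — Angular frequency: ω = 2π·f = 2π·33.6 = 211.1 rad/s.
Step 2 — Component impedances:
  R: Z = R = 1710 Ω
  L: Z = jωL = j·211.1·0.0863 = 0 + j18.22 Ω
Step 3 — Series combination: Z_total = R + L = 1710 + j18.22 Ω = 1710∠0.6° Ω.
Step 4 — Power factor: PF = cos(φ) = Re(Z)/|Z| = 1710/1710.1 = 0.9999.
Step 5 — Type: Im(Z) = 18.22 ⇒ lagging (phase φ = 0.6°).

PF = 0.9999 (lagging, φ = 0.6°)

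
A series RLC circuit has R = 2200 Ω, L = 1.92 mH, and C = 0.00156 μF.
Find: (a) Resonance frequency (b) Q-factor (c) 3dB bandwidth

Step 1 — Resonance: ω₀ = 1/√(LC) = 1/√(0.00192·1.56e-09) = 5.778e+05 rad/s.
Step 2 — f₀ = ω₀/(2π) = 9.196e+04 Hz.
Step 3 — Series Q: Q = ω₀L/R = 5.778e+05·0.00192/2200 = 0.5043.
Step 4 — Bandwidth: Δω = ω₀/Q = 1.146e+06 rad/s; BW = Δω/(2π) = 1.824e+05 Hz.

(a) f₀ = 9.196e+04 Hz  (b) Q = 0.5043  (c) BW = 1.824e+05 Hz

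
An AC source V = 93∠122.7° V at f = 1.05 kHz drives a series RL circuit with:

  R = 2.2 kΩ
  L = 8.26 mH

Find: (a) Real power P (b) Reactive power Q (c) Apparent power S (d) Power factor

Step 1 — Angular frequency: ω = 2π·f = 2π·1050 = 6597 rad/s.
Step 2 — Component impedances:
  R: Z = R = 2200 Ω
  L: Z = jωL = j·6597·0.00826 = 0 + j54.49 Ω
Step 3 — Series combination: Z_total = R + L = 2200 + j54.49 Ω = 2201∠1.4° Ω.
Step 4 — Source phasor: V = 93∠122.7° V = -50.24 + j78.26 V.
Step 5 — Current: I = V / Z = -0.02194 + j0.03612 A = 0.04226∠121.3° A.
Step 6 — Complex power: S = V·I* = 3.929 + j0.09732 VA.
Step 7 — Real power: P = Re(S) = 3.929 W.
Step 8 — Reactive power: Q = Im(S) = 0.09732 VAR.
Step 9 — Apparent power: |S| = 3.93 VA.
Step 10 — Power factor: PF = P/|S| = 0.9997 (lagging).

(a) P = 3.929 W  (b) Q = 0.09732 VAR  (c) S = 3.93 VA  (d) PF = 0.9997 (lagging)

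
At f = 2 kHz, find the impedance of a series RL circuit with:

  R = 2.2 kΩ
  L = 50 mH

Step 1 — Angular frequency: ω = 2π·f = 2π·2000 = 1.257e+04 rad/s.
Step 2 — Component impedances:
  R: Z = R = 2200 Ω
  L: Z = jωL = j·1.257e+04·0.05 = 0 + j628.3 Ω
Step 3 — Series combination: Z_total = R + L = 2200 + j628.3 Ω = 2288∠15.9° Ω.

Z = 2200 + j628.3 Ω = 2288∠15.9° Ω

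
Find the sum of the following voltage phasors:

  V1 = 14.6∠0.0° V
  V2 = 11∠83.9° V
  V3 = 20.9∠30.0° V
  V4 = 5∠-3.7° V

Step 1 — Convert each phasor to rectangular form:
  V1 = 14.6·(cos(0.0°) + j·sin(0.0°)) = 14.6 V
  V2 = 11·(cos(83.9°) + j·sin(83.9°)) = 1.169 + j10.94 V
  V3 = 20.9·(cos(30.0°) + j·sin(30.0°)) = 18.1 + j10.45 V
  V4 = 5·(cos(-3.7°) + j·sin(-3.7°)) = 4.99 - j0.3227 V
Step 2 — Sum components: V_total = 38.86 + j21.07 V.
Step 3 — Convert to polar: |V_total| = 44.2 V, ∠V_total = 28.5°.

V_total = 44.2∠28.5° V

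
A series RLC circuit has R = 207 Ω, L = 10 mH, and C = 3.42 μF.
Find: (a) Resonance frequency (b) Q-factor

Step 1 — Resonance condition Im(Z)=0 gives ω₀ = 1/√(LC).
Step 2 — ω₀ = 1/√(0.01·3.42e-06) = 5407 rad/s.
Step 3 — f₀ = ω₀/(2π) = 860.6 Hz.
Step 4 — Series Q: Q = ω₀L/R = 5407·0.01/207 = 0.2612.

(a) f₀ = 860.6 Hz  (b) Q = 0.2612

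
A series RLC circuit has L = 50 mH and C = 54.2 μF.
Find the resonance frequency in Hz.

Step 1 — Resonance condition Im(Z)=0 gives ω₀ = 1/√(LC).
Step 2 — ω₀ = 1/√(0.05·5.42e-05) = 607.5 rad/s.
Step 3 — f₀ = ω₀/(2π) = 96.68 Hz.

f₀ = 96.68 Hz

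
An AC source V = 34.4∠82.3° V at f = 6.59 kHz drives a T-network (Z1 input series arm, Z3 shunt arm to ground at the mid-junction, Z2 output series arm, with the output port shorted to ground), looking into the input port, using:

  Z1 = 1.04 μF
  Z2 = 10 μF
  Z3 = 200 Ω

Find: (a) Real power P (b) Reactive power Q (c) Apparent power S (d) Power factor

Step 1 — Angular frequency: ω = 2π·f = 2π·6590 = 4.141e+04 rad/s.
Step 2 — Component impedances:
  Z1: Z = 1/(jωC) = -j/(ω·C) = 0 - j23.22 Ω
  Z2: Z = 1/(jωC) = -j/(ω·C) = 0 - j2.415 Ω
  Z3: Z = R = 200 Ω
Step 3 — With the output port shorted to ground, the output series arm Z2 runs from the junction to ground; the shunt arm Z3 also runs from the junction to ground. They appear in parallel: Z3 || Z2 = 0.02916 - j2.415 Ω.
Step 4 — Series with input arm Z1: Z_in = Z1 + (Z3 || Z2) = 0.02916 - j25.64 Ω = 25.64∠-89.9° Ω.
Step 5 — Source phasor: V = 34.4∠82.3° V = 4.609 + j34.09 V.
Step 6 — Current: I = V / Z = -1.33 + j0.1813 A = 1.342∠172.2° A.
Step 7 — Complex power: S = V·I* = 0.0525 - j46.16 VA.
Step 8 — Real power: P = Re(S) = 0.0525 W.
Step 9 — Reactive power: Q = Im(S) = -46.16 VAR.
Step 10 — Apparent power: |S| = 46.16 VA.
Step 11 — Power factor: PF = P/|S| = 0.001137 (leading).

(a) P = 0.0525 W  (b) Q = -46.16 VAR  (c) S = 46.16 VA  (d) PF = 0.001137 (leading)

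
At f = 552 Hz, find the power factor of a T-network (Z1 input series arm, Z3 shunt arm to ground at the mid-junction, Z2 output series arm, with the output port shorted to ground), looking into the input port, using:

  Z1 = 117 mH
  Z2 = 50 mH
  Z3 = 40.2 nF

Step 1 — Angular frequency: ω = 2π·f = 2π·552 = 3468 rad/s.
Step 2 — Component impedances:
  Z1: Z = jωL = j·3468·0.117 = 0 + j405.8 Ω
  Z2: Z = jωL = j·3468·0.05 = 0 + j173.4 Ω
  Z3: Z = 1/(jωC) = -j/(ω·C) = 0 - j7172 Ω
Step 3 — With the output port shorted to ground, the output series arm Z2 runs from the junction to ground; the shunt arm Z3 also runs from the junction to ground. They appear in parallel: Z3 || Z2 = 0 + j177.7 Ω.
Step 4 — Series with input arm Z1: Z_in = Z1 + (Z3 || Z2) = 0 + j583.5 Ω = 583.5∠90.0° Ω.
Step 5 — Power factor: PF = cos(φ) = Re(Z)/|Z| = 0/583.5 = 0.
Step 6 — Type: Im(Z) = 583.5 ⇒ lagging (phase φ = 90.0°).

PF = 0 (lagging, φ = 90.0°)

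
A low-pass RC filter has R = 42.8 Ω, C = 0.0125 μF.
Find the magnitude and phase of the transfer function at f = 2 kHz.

Step 1 — Angular frequency: ω = 2π·2000 = 1.257e+04 rad/s.
Step 2 — Transfer function: H(jω) = 1/(1 + jωRC).
Step 3 — Denominator: 1 + jωRC = 1 + j·1.257e+04·42.8·1.25e-08 = 1 + j0.006723.
Step 4 — H = 1 - j0.006723.
Step 5 — Magnitude: |H| = 1 (-0.0 dB); phase: φ = -0.4°.

|H| = 1 (-0.0 dB), φ = -0.4°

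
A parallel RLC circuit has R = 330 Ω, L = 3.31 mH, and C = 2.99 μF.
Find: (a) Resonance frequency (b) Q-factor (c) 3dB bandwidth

Step 1 — Resonance: ω₀ = 1/√(LC) = 1/√(0.00331·2.99e-06) = 1.005e+04 rad/s.
Step 2 — f₀ = ω₀/(2π) = 1600 Hz.
Step 3 — Parallel Q: Q = R/(ω₀L) = 330/(1.005e+04·0.00331) = 9.918.
Step 4 — Bandwidth: Δω = ω₀/Q = 1013 rad/s; BW = Δω/(2π) = 161.3 Hz.

(a) f₀ = 1600 Hz  (b) Q = 9.918  (c) BW = 161.3 Hz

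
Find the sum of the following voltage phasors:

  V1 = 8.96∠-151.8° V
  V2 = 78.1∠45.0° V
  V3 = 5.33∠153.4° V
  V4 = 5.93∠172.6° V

Step 1 — Convert each phasor to rectangular form:
  V1 = 8.96·(cos(-151.8°) + j·sin(-151.8°)) = -7.896 - j4.234 V
  V2 = 78.1·(cos(45.0°) + j·sin(45.0°)) = 55.23 + j55.23 V
  V3 = 5.33·(cos(153.4°) + j·sin(153.4°)) = -4.766 + j2.387 V
  V4 = 5.93·(cos(172.6°) + j·sin(172.6°)) = -5.881 + j0.7638 V
Step 2 — Sum components: V_total = 36.68 + j54.14 V.
Step 3 — Convert to polar: |V_total| = 65.4 V, ∠V_total = 55.9°.

V_total = 65.4∠55.9° V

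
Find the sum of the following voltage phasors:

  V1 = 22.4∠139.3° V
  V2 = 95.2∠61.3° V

Step 1 — Convert each phasor to rectangular form:
  V1 = 22.4·(cos(139.3°) + j·sin(139.3°)) = -16.98 + j14.61 V
  V2 = 95.2·(cos(61.3°) + j·sin(61.3°)) = 45.72 + j83.5 V
Step 2 — Sum components: V_total = 28.74 + j98.11 V.
Step 3 — Convert to polar: |V_total| = 102.2 V, ∠V_total = 73.7°.

V_total = 102.2∠73.7° V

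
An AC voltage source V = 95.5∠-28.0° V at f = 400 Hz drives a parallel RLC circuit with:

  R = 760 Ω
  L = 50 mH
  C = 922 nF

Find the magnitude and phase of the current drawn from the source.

Step 1 — Angular frequency: ω = 2π·f = 2π·400 = 2513 rad/s.
Step 2 — Component impedances:
  R: Z = R = 760 Ω
  L: Z = jωL = j·2513·0.05 = 0 + j125.7 Ω
  C: Z = 1/(jωC) = -j/(ω·C) = 0 - j431.5 Ω
Step 3 — Parallel combination: 1/Z_total = 1/R + 1/L + 1/C; Z_total = 39.22 + j168.1 Ω = 172.7∠76.9° Ω.
Step 4 — Source phasor: V = 95.5∠-28.0° V = 84.32 - j44.83 V.
Step 5 — Ohm's law: I = V / Z_total = (84.32 - j44.83) / (39.22 + j168.1) = -0.1419 - j0.5346 A.
Step 6 — Convert to polar: |I| = 0.5531 A, ∠I = -104.9°.

I = 0.5531∠-104.9° A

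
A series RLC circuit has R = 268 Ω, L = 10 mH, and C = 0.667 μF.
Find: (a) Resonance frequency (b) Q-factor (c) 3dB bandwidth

Step 1 — Resonance: ω₀ = 1/√(LC) = 1/√(0.01·6.67e-07) = 1.224e+04 rad/s.
Step 2 — f₀ = ω₀/(2π) = 1949 Hz.
Step 3 — Series Q: Q = ω₀L/R = 1.224e+04·0.01/268 = 0.4569.
Step 4 — Bandwidth: Δω = ω₀/Q = 2.68e+04 rad/s; BW = Δω/(2π) = 4265 Hz.

(a) f₀ = 1949 Hz  (b) Q = 0.4569  (c) BW = 4265 Hz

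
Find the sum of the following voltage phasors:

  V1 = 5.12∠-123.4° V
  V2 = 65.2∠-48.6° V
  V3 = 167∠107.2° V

Step 1 — Convert each phasor to rectangular form:
  V1 = 5.12·(cos(-123.4°) + j·sin(-123.4°)) = -2.818 - j4.274 V
  V2 = 65.2·(cos(-48.6°) + j·sin(-48.6°)) = 43.12 - j48.91 V
  V3 = 167·(cos(107.2°) + j·sin(107.2°)) = -49.38 + j159.5 V
Step 2 — Sum components: V_total = -9.084 + j106.3 V.
Step 3 — Convert to polar: |V_total| = 106.7 V, ∠V_total = 94.9°.

V_total = 106.7∠94.9° V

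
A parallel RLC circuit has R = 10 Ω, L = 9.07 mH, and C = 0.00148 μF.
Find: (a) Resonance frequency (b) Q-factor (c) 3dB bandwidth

Step 1 — Resonance: ω₀ = 1/√(LC) = 1/√(0.00907·1.48e-09) = 2.729e+05 rad/s.
Step 2 — f₀ = ω₀/(2π) = 4.344e+04 Hz.
Step 3 — Parallel Q: Q = R/(ω₀L) = 10/(2.729e+05·0.00907) = 0.004039.
Step 4 — Bandwidth: Δω = ω₀/Q = 6.757e+07 rad/s; BW = Δω/(2π) = 1.075e+07 Hz.

(a) f₀ = 4.344e+04 Hz  (b) Q = 0.004039  (c) BW = 1.075e+07 Hz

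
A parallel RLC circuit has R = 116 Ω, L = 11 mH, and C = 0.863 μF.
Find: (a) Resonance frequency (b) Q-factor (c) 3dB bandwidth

Step 1 — Resonance: ω₀ = 1/√(LC) = 1/√(0.011·8.63e-07) = 1.026e+04 rad/s.
Step 2 — f₀ = ω₀/(2π) = 1633 Hz.
Step 3 — Parallel Q: Q = R/(ω₀L) = 116/(1.026e+04·0.011) = 1.027.
Step 4 — Bandwidth: Δω = ω₀/Q = 9989 rad/s; BW = Δω/(2π) = 1590 Hz.

(a) f₀ = 1633 Hz  (b) Q = 1.027  (c) BW = 1590 Hz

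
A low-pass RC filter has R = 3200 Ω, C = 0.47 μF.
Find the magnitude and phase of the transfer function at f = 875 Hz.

Step 1 — Angular frequency: ω = 2π·875 = 5498 rad/s.
Step 2 — Transfer function: H(jω) = 1/(1 + jωRC).
Step 3 — Denominator: 1 + jωRC = 1 + j·5498·3200·4.7e-07 = 1 + j8.269.
Step 4 — H = 0.01442 - j0.1192.
Step 5 — Magnitude: |H| = 0.1201 (-18.4 dB); phase: φ = -83.1°.

|H| = 0.1201 (-18.4 dB), φ = -83.1°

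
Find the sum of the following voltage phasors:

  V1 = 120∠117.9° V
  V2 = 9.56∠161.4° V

Step 1 — Convert each phasor to rectangular form:
  V1 = 120·(cos(117.9°) + j·sin(117.9°)) = -56.15 + j106.1 V
  V2 = 9.56·(cos(161.4°) + j·sin(161.4°)) = -9.061 + j3.049 V
Step 2 — Sum components: V_total = -65.21 + j109.1 V.
Step 3 — Convert to polar: |V_total| = 127.1 V, ∠V_total = 120.9°.

V_total = 127.1∠120.9° V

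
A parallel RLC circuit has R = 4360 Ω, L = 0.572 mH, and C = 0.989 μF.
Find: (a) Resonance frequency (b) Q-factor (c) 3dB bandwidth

Step 1 — Resonance: ω₀ = 1/√(LC) = 1/√(0.000572·9.89e-07) = 4.204e+04 rad/s.
Step 2 — f₀ = ω₀/(2π) = 6692 Hz.
Step 3 — Parallel Q: Q = R/(ω₀L) = 4360/(4.204e+04·0.000572) = 181.3.
Step 4 — Bandwidth: Δω = ω₀/Q = 231.9 rad/s; BW = Δω/(2π) = 36.91 Hz.

(a) f₀ = 6692 Hz  (b) Q = 181.3  (c) BW = 36.91 Hz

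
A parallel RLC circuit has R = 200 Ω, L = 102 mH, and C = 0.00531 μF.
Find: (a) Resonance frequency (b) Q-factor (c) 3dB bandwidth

Step 1 — Resonance: ω₀ = 1/√(LC) = 1/√(0.102·5.31e-09) = 4.297e+04 rad/s.
Step 2 — f₀ = ω₀/(2π) = 6839 Hz.
Step 3 — Parallel Q: Q = R/(ω₀L) = 200/(4.297e+04·0.102) = 0.04563.
Step 4 — Bandwidth: Δω = ω₀/Q = 9.416e+05 rad/s; BW = Δω/(2π) = 1.499e+05 Hz.

(a) f₀ = 6839 Hz  (b) Q = 0.04563  (c) BW = 1.499e+05 Hz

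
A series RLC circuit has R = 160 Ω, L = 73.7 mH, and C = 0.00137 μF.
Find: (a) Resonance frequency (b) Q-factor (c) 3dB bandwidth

Step 1 — Resonance: ω₀ = 1/√(LC) = 1/√(0.0737·1.37e-09) = 9.952e+04 rad/s.
Step 2 — f₀ = ω₀/(2π) = 1.584e+04 Hz.
Step 3 — Series Q: Q = ω₀L/R = 9.952e+04·0.0737/160 = 45.84.
Step 4 — Bandwidth: Δω = ω₀/Q = 2171 rad/s; BW = Δω/(2π) = 345.5 Hz.

(a) f₀ = 1.584e+04 Hz  (b) Q = 45.84  (c) BW = 345.5 Hz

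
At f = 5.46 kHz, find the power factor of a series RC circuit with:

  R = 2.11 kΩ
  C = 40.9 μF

Step 1 — Angular frequency: ω = 2π·f = 2π·5460 = 3.431e+04 rad/s.
Step 2 — Component impedances:
  R: Z = R = 2110 Ω
  C: Z = 1/(jωC) = -j/(ω·C) = 0 - j0.7127 Ω
Step 3 — Series combination: Z_total = R + C = 2110 - j0.7127 Ω = 2110∠-0.0° Ω.
Step 4 — Power factor: PF = cos(φ) = Re(Z)/|Z| = 2110/2110 = 1.
Step 5 — Type: Im(Z) = -0.7127 ⇒ leading (phase φ = -0.0°).

PF = 1 (leading, φ = -0.0°)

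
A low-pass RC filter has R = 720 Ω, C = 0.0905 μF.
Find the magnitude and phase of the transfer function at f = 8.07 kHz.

Step 1 — Angular frequency: ω = 2π·8070 = 5.071e+04 rad/s.
Step 2 — Transfer function: H(jω) = 1/(1 + jωRC).
Step 3 — Denominator: 1 + jωRC = 1 + j·5.071e+04·720·9.05e-08 = 1 + j3.304.
Step 4 — H = 0.08392 - j0.2773.
Step 5 — Magnitude: |H| = 0.2897 (-10.8 dB); phase: φ = -73.2°.

|H| = 0.2897 (-10.8 dB), φ = -73.2°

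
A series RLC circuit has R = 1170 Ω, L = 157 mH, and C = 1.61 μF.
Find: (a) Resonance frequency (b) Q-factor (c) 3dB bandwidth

Step 1 — Resonance: ω₀ = 1/√(LC) = 1/√(0.157·1.61e-06) = 1989 rad/s.
Step 2 — f₀ = ω₀/(2π) = 316.6 Hz.
Step 3 — Series Q: Q = ω₀L/R = 1989·0.157/1170 = 0.2669.
Step 4 — Bandwidth: Δω = ω₀/Q = 7452 rad/s; BW = Δω/(2π) = 1186 Hz.

(a) f₀ = 316.6 Hz  (b) Q = 0.2669  (c) BW = 1186 Hz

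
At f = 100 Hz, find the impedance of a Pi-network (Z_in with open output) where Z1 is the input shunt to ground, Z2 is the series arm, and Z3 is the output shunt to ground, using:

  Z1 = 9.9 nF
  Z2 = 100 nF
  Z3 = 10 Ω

Step 1 — Angular frequency: ω = 2π·f = 2π·100 = 628.3 rad/s.
Step 2 — Component impedances:
  Z1: Z = 1/(jωC) = -j/(ω·C) = 0 - j1.608e+05 Ω
  Z2: Z = 1/(jωC) = -j/(ω·C) = 0 - j1.592e+04 Ω
  Z3: Z = R = 10 Ω
Step 3 — With open output, the series arm Z2 and the output shunt Z3 appear in series to ground: Z2 + Z3 = 10 - j1.592e+04 Ω.
Step 4 — Parallel with input shunt Z1: Z_in = Z1 || (Z2 + Z3) = 8.28 - j1.448e+04 Ω = 1.448e+04∠-90.0° Ω.

Z = 8.28 - j1.448e+04 Ω = 1.448e+04∠-90.0° Ω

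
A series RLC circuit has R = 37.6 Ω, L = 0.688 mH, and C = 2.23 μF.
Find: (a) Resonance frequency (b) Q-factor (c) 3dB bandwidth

Step 1 — Resonance: ω₀ = 1/√(LC) = 1/√(0.000688·2.23e-06) = 2.553e+04 rad/s.
Step 2 — f₀ = ω₀/(2π) = 4063 Hz.
Step 3 — Series Q: Q = ω₀L/R = 2.553e+04·0.000688/37.6 = 0.4671.
Step 4 — Bandwidth: Δω = ω₀/Q = 5.465e+04 rad/s; BW = Δω/(2π) = 8698 Hz.

(a) f₀ = 4063 Hz  (b) Q = 0.4671  (c) BW = 8698 Hz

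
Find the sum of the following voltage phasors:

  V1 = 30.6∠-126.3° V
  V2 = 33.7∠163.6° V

Step 1 — Convert each phasor to rectangular form:
  V1 = 30.6·(cos(-126.3°) + j·sin(-126.3°)) = -18.12 - j24.66 V
  V2 = 33.7·(cos(163.6°) + j·sin(163.6°)) = -32.33 + j9.515 V
Step 2 — Sum components: V_total = -50.44 - j15.15 V.
Step 3 — Convert to polar: |V_total| = 52.67 V, ∠V_total = -163.3°.

V_total = 52.67∠-163.3° V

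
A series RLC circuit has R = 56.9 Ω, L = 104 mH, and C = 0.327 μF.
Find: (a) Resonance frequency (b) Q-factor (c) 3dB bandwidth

Step 1 — Resonance: ω₀ = 1/√(LC) = 1/√(0.104·3.27e-07) = 5423 rad/s.
Step 2 — f₀ = ω₀/(2π) = 863 Hz.
Step 3 — Series Q: Q = ω₀L/R = 5423·0.104/56.9 = 9.911.
Step 4 — Bandwidth: Δω = ω₀/Q = 547.1 rad/s; BW = Δω/(2π) = 87.08 Hz.

(a) f₀ = 863 Hz  (b) Q = 9.911  (c) BW = 87.08 Hz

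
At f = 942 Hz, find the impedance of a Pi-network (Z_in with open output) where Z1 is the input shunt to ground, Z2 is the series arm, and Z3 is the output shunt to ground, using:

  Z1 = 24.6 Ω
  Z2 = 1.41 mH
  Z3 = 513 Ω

Step 1 — Angular frequency: ω = 2π·f = 2π·942 = 5919 rad/s.
Step 2 — Component impedances:
  Z1: Z = R = 24.6 Ω
  Z2: Z = jωL = j·5919·0.00141 = 0 + j8.345 Ω
  Z3: Z = R = 513 Ω
Step 3 — With open output, the series arm Z2 and the output shunt Z3 appear in series to ground: Z2 + Z3 = 513 + j8.345 Ω.
Step 4 — Parallel with input shunt Z1: Z_in = Z1 || (Z2 + Z3) = 23.47 + j0.01747 Ω = 23.47∠0.0° Ω.

Z = 23.47 + j0.01747 Ω = 23.47∠0.0° Ω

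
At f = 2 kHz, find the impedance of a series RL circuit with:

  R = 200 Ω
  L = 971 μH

Step 1 — Angular frequency: ω = 2π·f = 2π·2000 = 1.257e+04 rad/s.
Step 2 — Component impedances:
  R: Z = R = 200 Ω
  L: Z = jωL = j·1.257e+04·0.000971 = 0 + j12.2 Ω
Step 3 — Series combination: Z_total = R + L = 200 + j12.2 Ω = 200.4∠3.5° Ω.

Z = 200 + j12.2 Ω = 200.4∠3.5° Ω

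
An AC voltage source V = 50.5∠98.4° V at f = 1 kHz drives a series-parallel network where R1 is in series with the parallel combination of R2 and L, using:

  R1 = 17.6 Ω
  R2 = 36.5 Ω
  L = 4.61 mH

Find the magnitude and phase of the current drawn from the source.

Step 1 — Angular frequency: ω = 2π·f = 2π·1000 = 6283 rad/s.
Step 2 — Component impedances:
  R1: Z = R = 17.6 Ω
  R2: Z = R = 36.5 Ω
  L: Z = jωL = j·6283·0.00461 = 0 + j28.97 Ω
Step 3 — Parallel branch: R2 || L = 1/(1/R2 + 1/L) = 14.1 + j17.77 Ω.
Step 4 — Series with R1: Z_total = R1 + (R2 || L) = 31.7 + j17.77 Ω = 36.35∠29.3° Ω.
Step 5 — Source phasor: V = 50.5∠98.4° V = -7.377 + j49.96 V.
Step 6 — Ohm's law: I = V / Z_total = (-7.377 + j49.96) / (31.7 + j17.77) = 0.4951 + j1.298 A.
Step 7 — Convert to polar: |I| = 1.389 A, ∠I = 69.1°.

I = 1.389∠69.1° A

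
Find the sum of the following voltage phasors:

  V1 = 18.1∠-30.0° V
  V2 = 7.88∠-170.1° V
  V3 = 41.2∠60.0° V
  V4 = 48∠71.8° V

Step 1 — Convert each phasor to rectangular form:
  V1 = 18.1·(cos(-30.0°) + j·sin(-30.0°)) = 15.68 - j9.05 V
  V2 = 7.88·(cos(-170.1°) + j·sin(-170.1°)) = -7.763 - j1.355 V
  V3 = 41.2·(cos(60.0°) + j·sin(60.0°)) = 20.6 + j35.68 V
  V4 = 48·(cos(71.8°) + j·sin(71.8°)) = 14.99 + j45.6 V
Step 2 — Sum components: V_total = 43.5 + j70.87 V.
Step 3 — Convert to polar: |V_total| = 83.16 V, ∠V_total = 58.5°.

V_total = 83.16∠58.5° V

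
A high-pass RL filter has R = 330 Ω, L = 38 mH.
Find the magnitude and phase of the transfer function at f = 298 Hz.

Step 1 — Angular frequency: ω = 2π·298 = 1872 rad/s.
Step 2 — Transfer function: H(jω) = jωL/(R + jωL).
Step 3 — Numerator jωL = j·71.15; denominator R + jωL = 330 + j71.15.
Step 4 — H = 0.04442 + j0.206.
Step 5 — Magnitude: |H| = 0.2108 (-13.5 dB); phase: φ = 77.8°.

|H| = 0.2108 (-13.5 dB), φ = 77.8°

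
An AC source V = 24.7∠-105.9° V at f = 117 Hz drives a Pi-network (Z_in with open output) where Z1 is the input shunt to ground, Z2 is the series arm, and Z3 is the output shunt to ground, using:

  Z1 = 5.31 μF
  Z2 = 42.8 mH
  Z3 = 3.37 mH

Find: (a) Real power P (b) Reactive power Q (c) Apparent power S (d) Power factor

Step 1 — Angular frequency: ω = 2π·f = 2π·117 = 735.1 rad/s.
Step 2 — Component impedances:
  Z1: Z = 1/(jωC) = -j/(ω·C) = 0 - j256.2 Ω
  Z2: Z = jωL = j·735.1·0.0428 = 0 + j31.46 Ω
  Z3: Z = jωL = j·735.1·0.00337 = 0 + j2.477 Ω
Step 3 — With open output, the series arm Z2 and the output shunt Z3 appear in series to ground: Z2 + Z3 = 0 + j33.94 Ω.
Step 4 — Parallel with input shunt Z1: Z_in = Z1 || (Z2 + Z3) = 0 + j39.12 Ω = 39.12∠90.0° Ω.
Step 5 — Source phasor: V = 24.7∠-105.9° V = -6.767 - j23.76 V.
Step 6 — Current: I = V / Z = -0.6072 + j0.173 A = 0.6313∠164.1° A.
Step 7 — Complex power: S = V·I* = 0 + j15.59 VA.
Step 8 — Real power: P = Re(S) = 0 W.
Step 9 — Reactive power: Q = Im(S) = 15.59 VAR.
Step 10 — Apparent power: |S| = 15.59 VA.
Step 11 — Power factor: PF = P/|S| = 0 (lagging).

(a) P = 0 W  (b) Q = 15.59 VAR  (c) S = 15.59 VA  (d) PF = 0 (lagging)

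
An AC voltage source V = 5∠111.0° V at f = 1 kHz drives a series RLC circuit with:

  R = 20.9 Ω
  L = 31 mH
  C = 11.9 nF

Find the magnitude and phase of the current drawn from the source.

Step 1 — Angular frequency: ω = 2π·f = 2π·1000 = 6283 rad/s.
Step 2 — Component impedances:
  R: Z = R = 20.9 Ω
  L: Z = jωL = j·6283·0.031 = 0 + j194.8 Ω
  C: Z = 1/(jωC) = -j/(ω·C) = 0 - j1.337e+04 Ω
Step 3 — Series combination: Z_total = R + L + C = 20.9 - j1.318e+04 Ω = 1.318e+04∠-89.9° Ω.
Step 4 — Source phasor: V = 5∠111.0° V = -1.792 + j4.668 V.
Step 5 — Ohm's law: I = V / Z_total = (-1.792 + j4.668) / (20.9 - j1.318e+04) = -0.0003544 - j0.0001354 A.
Step 6 — Convert to polar: |I| = 0.0003794 A, ∠I = -159.1°.

I = 0.0003794∠-159.1° A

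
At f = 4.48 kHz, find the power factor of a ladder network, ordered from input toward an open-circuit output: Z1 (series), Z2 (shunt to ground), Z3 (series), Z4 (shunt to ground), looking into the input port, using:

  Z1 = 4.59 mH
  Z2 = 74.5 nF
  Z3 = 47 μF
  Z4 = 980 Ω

Step 1 — Angular frequency: ω = 2π·f = 2π·4480 = 2.815e+04 rad/s.
Step 2 — Component impedances:
  Z1: Z = jωL = j·2.815e+04·0.00459 = 0 + j129.2 Ω
  Z2: Z = 1/(jωC) = -j/(ω·C) = 0 - j476.9 Ω
  Z3: Z = 1/(jωC) = -j/(ω·C) = 0 - j0.7559 Ω
  Z4: Z = R = 980 Ω
Step 3 — Ladder network (open output): work backward from the far end, alternating series and parallel combinations. Z_in = 187.5 - j256.3 Ω = 317.5∠-53.8° Ω.
Step 4 — Power factor: PF = cos(φ) = Re(Z)/|Z| = 187.5/317.54 = 0.5905.
Step 5 — Type: Im(Z) = -256.3 ⇒ leading (phase φ = -53.8°).

PF = 0.5905 (leading, φ = -53.8°)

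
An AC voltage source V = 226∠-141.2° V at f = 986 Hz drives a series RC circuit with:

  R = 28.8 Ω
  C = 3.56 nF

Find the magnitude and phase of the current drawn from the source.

Step 1 — Angular frequency: ω = 2π·f = 2π·986 = 6195 rad/s.
Step 2 — Component impedances:
  R: Z = R = 28.8 Ω
  C: Z = 1/(jωC) = -j/(ω·C) = 0 - j4.534e+04 Ω
Step 3 — Series combination: Z_total = R + C = 28.8 - j4.534e+04 Ω = 4.534e+04∠-90.0° Ω.
Step 4 — Source phasor: V = 226∠-141.2° V = -176.1 - j141.6 V.
Step 5 — Ohm's law: I = V / Z_total = (-176.1 - j141.6) / (28.8 - j4.534e+04) = 0.003121 - j0.003887 A.
Step 6 — Convert to polar: |I| = 0.004984 A, ∠I = -51.2°.

I = 0.004984∠-51.2° A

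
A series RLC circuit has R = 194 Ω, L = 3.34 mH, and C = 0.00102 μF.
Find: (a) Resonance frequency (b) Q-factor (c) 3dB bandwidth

Step 1 — Resonance condition Im(Z)=0 gives ω₀ = 1/√(LC).
Step 2 — ω₀ = 1/√(0.00334·1.02e-09) = 5.418e+05 rad/s.
Step 3 — f₀ = ω₀/(2π) = 8.623e+04 Hz.
Step 4 — Series Q: Q = ω₀L/R = 5.418e+05·0.00334/194 = 9.328.
Step 5 — 3dB bandwidth: Δω = ω₀/Q = 5.808e+04 rad/s; BW = Δω/(2π) = 9244 Hz.

(a) f₀ = 8.623e+04 Hz  (b) Q = 9.328  (c) BW = 9244 Hz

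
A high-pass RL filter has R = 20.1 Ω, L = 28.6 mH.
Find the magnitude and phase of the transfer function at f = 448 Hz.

Step 1 — Angular frequency: ω = 2π·448 = 2815 rad/s.
Step 2 — Transfer function: H(jω) = jωL/(R + jωL).
Step 3 — Numerator jωL = j·80.51; denominator R + jωL = 20.1 + j80.51.
Step 4 — H = 0.9413 + j0.235.
Step 5 — Magnitude: |H| = 0.9702 (-0.3 dB); phase: φ = 14.0°.

|H| = 0.9702 (-0.3 dB), φ = 14.0°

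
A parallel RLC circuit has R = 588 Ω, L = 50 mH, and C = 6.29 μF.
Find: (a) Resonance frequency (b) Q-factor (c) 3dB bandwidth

Step 1 — Resonance: ω₀ = 1/√(LC) = 1/√(0.05·6.29e-06) = 1783 rad/s.
Step 2 — f₀ = ω₀/(2π) = 283.8 Hz.
Step 3 — Parallel Q: Q = R/(ω₀L) = 588/(1783·0.05) = 6.595.
Step 4 — Bandwidth: Δω = ω₀/Q = 270.4 rad/s; BW = Δω/(2π) = 43.03 Hz.

(a) f₀ = 283.8 Hz  (b) Q = 6.595  (c) BW = 43.03 Hz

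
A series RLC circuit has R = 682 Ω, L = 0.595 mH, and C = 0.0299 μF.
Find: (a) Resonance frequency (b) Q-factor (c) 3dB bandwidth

Step 1 — Resonance condition Im(Z)=0 gives ω₀ = 1/√(LC).
Step 2 — ω₀ = 1/√(0.000595·2.99e-08) = 2.371e+05 rad/s.
Step 3 — f₀ = ω₀/(2π) = 3.773e+04 Hz.
Step 4 — Series Q: Q = ω₀L/R = 2.371e+05·0.000595/682 = 0.2068.
Step 5 — 3dB bandwidth: Δω = ω₀/Q = 1.146e+06 rad/s; BW = Δω/(2π) = 1.824e+05 Hz.

(a) f₀ = 3.773e+04 Hz  (b) Q = 0.2068  (c) BW = 1.824e+05 Hz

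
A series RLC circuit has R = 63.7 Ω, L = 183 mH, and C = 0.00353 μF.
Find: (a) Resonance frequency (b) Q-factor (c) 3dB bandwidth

Step 1 — Resonance: ω₀ = 1/√(LC) = 1/√(0.183·3.53e-09) = 3.934e+04 rad/s.
Step 2 — f₀ = ω₀/(2π) = 6262 Hz.
Step 3 — Series Q: Q = ω₀L/R = 3.934e+04·0.183/63.7 = 113.
Step 4 — Bandwidth: Δω = ω₀/Q = 348.1 rad/s; BW = Δω/(2π) = 55.4 Hz.

(a) f₀ = 6262 Hz  (b) Q = 113  (c) BW = 55.4 Hz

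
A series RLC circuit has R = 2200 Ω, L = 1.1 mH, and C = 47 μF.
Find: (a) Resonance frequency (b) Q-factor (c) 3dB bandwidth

Step 1 — Resonance condition Im(Z)=0 gives ω₀ = 1/√(LC).
Step 2 — ω₀ = 1/√(0.0011·4.7e-05) = 4398 rad/s.
Step 3 — f₀ = ω₀/(2π) = 700 Hz.
Step 4 — Series Q: Q = ω₀L/R = 4398·0.0011/2200 = 0.002199.
Step 5 — 3dB bandwidth: Δω = ω₀/Q = 2e+06 rad/s; BW = Δω/(2π) = 3.183e+05 Hz.

(a) f₀ = 700 Hz  (b) Q = 0.002199  (c) BW = 3.183e+05 Hz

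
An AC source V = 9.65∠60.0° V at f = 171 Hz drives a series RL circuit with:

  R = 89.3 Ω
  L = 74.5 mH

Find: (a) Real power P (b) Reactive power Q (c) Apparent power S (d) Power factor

Step 1 — Angular frequency: ω = 2π·f = 2π·171 = 1074 rad/s.
Step 2 — Component impedances:
  R: Z = R = 89.3 Ω
  L: Z = jωL = j·1074·0.0745 = 0 + j80.04 Ω
Step 3 — Series combination: Z_total = R + L = 89.3 + j80.04 Ω = 119.9∠41.9° Ω.
Step 4 — Source phasor: V = 9.65∠60.0° V = 4.825 + j8.357 V.
Step 5 — Current: I = V / Z = 0.07647 + j0.02504 A = 0.08047∠18.1° A.
Step 6 — Complex power: S = V·I* = 0.5782 + j0.5183 VA.
Step 7 — Real power: P = Re(S) = 0.5782 W.
Step 8 — Reactive power: Q = Im(S) = 0.5183 VAR.
Step 9 — Apparent power: |S| = 0.7765 VA.
Step 10 — Power factor: PF = P/|S| = 0.7446 (lagging).

(a) P = 0.5782 W  (b) Q = 0.5183 VAR  (c) S = 0.7765 VA  (d) PF = 0.7446 (lagging)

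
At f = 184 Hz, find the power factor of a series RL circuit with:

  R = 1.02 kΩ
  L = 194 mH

Step 1 — Angular frequency: ω = 2π·f = 2π·184 = 1156 rad/s.
Step 2 — Component impedances:
  R: Z = R = 1020 Ω
  L: Z = jωL = j·1156·0.194 = 0 + j224.3 Ω
Step 3 — Series combination: Z_total = R + L = 1020 + j224.3 Ω = 1044∠12.4° Ω.
Step 4 — Power factor: PF = cos(φ) = Re(Z)/|Z| = 1020/1044.37 = 0.9767.
Step 5 — Type: Im(Z) = 224.3 ⇒ lagging (phase φ = 12.4°).

PF = 0.9767 (lagging, φ = 12.4°)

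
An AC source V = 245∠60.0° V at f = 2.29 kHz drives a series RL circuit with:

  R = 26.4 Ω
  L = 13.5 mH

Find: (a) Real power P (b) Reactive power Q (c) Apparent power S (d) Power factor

Step 1 — Angular frequency: ω = 2π·f = 2π·2290 = 1.439e+04 rad/s.
Step 2 — Component impedances:
  R: Z = R = 26.4 Ω
  L: Z = jωL = j·1.439e+04·0.0135 = 0 + j194.2 Ω
Step 3 — Series combination: Z_total = R + L = 26.4 + j194.2 Ω = 196∠82.3° Ω.
Step 4 — Source phasor: V = 245∠60.0° V = 122.5 + j212.2 V.
Step 5 — Current: I = V / Z = 1.157 - j0.4734 A = 1.25∠-22.3° A.
Step 6 — Complex power: S = V·I* = 41.24 + j303.4 VA.
Step 7 — Real power: P = Re(S) = 41.24 W.
Step 8 — Reactive power: Q = Im(S) = 303.4 VAR.
Step 9 — Apparent power: |S| = 306.2 VA.
Step 10 — Power factor: PF = P/|S| = 0.1347 (lagging).

(a) P = 41.24 W  (b) Q = 303.4 VAR  (c) S = 306.2 VA  (d) PF = 0.1347 (lagging)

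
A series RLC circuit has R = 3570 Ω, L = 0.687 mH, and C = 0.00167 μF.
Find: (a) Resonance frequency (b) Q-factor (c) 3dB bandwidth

Step 1 — Resonance: ω₀ = 1/√(LC) = 1/√(0.000687·1.67e-09) = 9.336e+05 rad/s.
Step 2 — f₀ = ω₀/(2π) = 1.486e+05 Hz.
Step 3 — Series Q: Q = ω₀L/R = 9.336e+05·0.000687/3570 = 0.1797.
Step 4 — Bandwidth: Δω = ω₀/Q = 5.197e+06 rad/s; BW = Δω/(2π) = 8.27e+05 Hz.

(a) f₀ = 1.486e+05 Hz  (b) Q = 0.1797  (c) BW = 8.27e+05 Hz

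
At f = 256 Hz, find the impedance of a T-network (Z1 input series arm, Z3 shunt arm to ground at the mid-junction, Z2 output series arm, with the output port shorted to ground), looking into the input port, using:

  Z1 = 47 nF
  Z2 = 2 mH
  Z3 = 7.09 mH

Step 1 — Angular frequency: ω = 2π·f = 2π·256 = 1608 rad/s.
Step 2 — Component impedances:
  Z1: Z = 1/(jωC) = -j/(ω·C) = 0 - j1.323e+04 Ω
  Z2: Z = jωL = j·1608·0.002 = 0 + j3.217 Ω
  Z3: Z = jωL = j·1608·0.00709 = 0 + j11.4 Ω
Step 3 — With the output port shorted to ground, the output series arm Z2 runs from the junction to ground; the shunt arm Z3 also runs from the junction to ground. They appear in parallel: Z3 || Z2 = 0 + j2.509 Ω.
Step 4 — Series with input arm Z1: Z_in = Z1 + (Z3 || Z2) = 0 - j1.323e+04 Ω = 1.323e+04∠-90.0° Ω.

Z = 0 - j1.323e+04 Ω = 1.323e+04∠-90.0° Ω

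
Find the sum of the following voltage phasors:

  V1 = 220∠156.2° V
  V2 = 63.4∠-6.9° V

Step 1 — Convert each phasor to rectangular form:
  V1 = 220·(cos(156.2°) + j·sin(156.2°)) = -201.3 + j88.78 V
  V2 = 63.4·(cos(-6.9°) + j·sin(-6.9°)) = 62.94 - j7.617 V
Step 2 — Sum components: V_total = -138.4 + j81.16 V.
Step 3 — Convert to polar: |V_total| = 160.4 V, ∠V_total = 149.6°.

V_total = 160.4∠149.6° V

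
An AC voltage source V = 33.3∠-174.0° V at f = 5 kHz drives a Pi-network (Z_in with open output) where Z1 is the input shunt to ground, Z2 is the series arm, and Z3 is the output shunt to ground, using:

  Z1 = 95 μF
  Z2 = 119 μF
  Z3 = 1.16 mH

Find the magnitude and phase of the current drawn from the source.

Step 1 — Angular frequency: ω = 2π·f = 2π·5000 = 3.142e+04 rad/s.
Step 2 — Component impedances:
  Z1: Z = 1/(jωC) = -j/(ω·C) = 0 - j0.3351 Ω
  Z2: Z = 1/(jωC) = -j/(ω·C) = 0 - j0.2675 Ω
  Z3: Z = jωL = j·3.142e+04·0.00116 = 0 + j36.44 Ω
Step 3 — With open output, the series arm Z2 and the output shunt Z3 appear in series to ground: Z2 + Z3 = 0 + j36.17 Ω.
Step 4 — Parallel with input shunt Z1: Z_in = Z1 || (Z2 + Z3) = 0 - j0.3382 Ω = 0.3382∠-90.0° Ω.
Step 5 — Source phasor: V = 33.3∠-174.0° V = -33.12 - j3.481 V.
Step 6 — Ohm's law: I = V / Z_total = (-33.12 - j3.481) / (0 - j0.3382) = 10.29 - j97.92 A.
Step 7 — Convert to polar: |I| = 98.46 A, ∠I = -84.0°.

I = 98.46∠-84.0° A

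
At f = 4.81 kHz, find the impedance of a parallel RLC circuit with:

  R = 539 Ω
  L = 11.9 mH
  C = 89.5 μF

Step 1 — Angular frequency: ω = 2π·f = 2π·4810 = 3.022e+04 rad/s.
Step 2 — Component impedances:
  R: Z = R = 539 Ω
  L: Z = jωL = j·3.022e+04·0.0119 = 0 + j359.6 Ω
  C: Z = 1/(jωC) = -j/(ω·C) = 0 - j0.3697 Ω
Step 3 — Parallel combination: 1/Z_total = 1/R + 1/L + 1/C; Z_total = 0.0002541 - j0.3701 Ω = 0.3701∠-90.0° Ω.

Z = 0.0002541 - j0.3701 Ω = 0.3701∠-90.0° Ω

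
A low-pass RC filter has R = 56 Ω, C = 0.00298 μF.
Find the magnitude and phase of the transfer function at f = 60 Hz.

Step 1 — Angular frequency: ω = 2π·60 = 377 rad/s.
Step 2 — Transfer function: H(jω) = 1/(1 + jωRC).
Step 3 — Denominator: 1 + jωRC = 1 + j·377·56·2.98e-09 = 1 + j6.291e-05.
Step 4 — H = 1 - j6.291e-05.
Step 5 — Magnitude: |H| = 1 (-0.0 dB); phase: φ = -0.0°.

|H| = 1 (-0.0 dB), φ = -0.0°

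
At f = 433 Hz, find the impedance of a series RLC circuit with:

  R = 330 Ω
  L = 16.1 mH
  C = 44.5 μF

Step 1 — Angular frequency: ω = 2π·f = 2π·433 = 2721 rad/s.
Step 2 — Component impedances:
  R: Z = R = 330 Ω
  L: Z = jωL = j·2721·0.0161 = 0 + j43.8 Ω
  C: Z = 1/(jωC) = -j/(ω·C) = 0 - j8.26 Ω
Step 3 — Series combination: Z_total = R + L + C = 330 + j35.54 Ω = 331.9∠6.1° Ω.

Z = 330 + j35.54 Ω = 331.9∠6.1° Ω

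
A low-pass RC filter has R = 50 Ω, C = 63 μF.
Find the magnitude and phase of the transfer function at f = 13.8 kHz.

Step 1 — Angular frequency: ω = 2π·1.38e+04 = 8.671e+04 rad/s.
Step 2 — Transfer function: H(jω) = 1/(1 + jωRC).
Step 3 — Denominator: 1 + jωRC = 1 + j·8.671e+04·50·6.3e-05 = 1 + j273.1.
Step 4 — H = 1.34e-05 - j0.003661.
Step 5 — Magnitude: |H| = 0.003661 (-48.7 dB); phase: φ = -89.8°.

|H| = 0.003661 (-48.7 dB), φ = -89.8°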